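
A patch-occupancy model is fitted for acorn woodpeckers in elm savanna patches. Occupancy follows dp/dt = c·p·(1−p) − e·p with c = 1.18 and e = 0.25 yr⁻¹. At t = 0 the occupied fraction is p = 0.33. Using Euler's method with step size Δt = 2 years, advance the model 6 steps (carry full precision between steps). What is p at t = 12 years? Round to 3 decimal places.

0.821

Update rule: p ← p + [c·p·(1−p) − e·p]·Δt with Δt = 2.
p: 0.33000 → 0.68680  (Δp = +0.35680)
p: 0.68680 → 0.85105  (Δp = +0.16426)
p: 0.85105 → 0.72469  (Δp = -0.12636)
p: 0.72469 → 0.83320  (Δp = +0.10851)
p: 0.83320 → 0.74459  (Δp = -0.08861)
p: 0.74459 → 0.82111  (Δp = +0.07653)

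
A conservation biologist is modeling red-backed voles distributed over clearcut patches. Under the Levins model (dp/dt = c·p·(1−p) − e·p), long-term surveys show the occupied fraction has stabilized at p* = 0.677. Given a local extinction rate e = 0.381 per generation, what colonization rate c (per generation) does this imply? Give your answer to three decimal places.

1.180

At equilibrium c(1−p*) = e, so c = e/(1−p*).
c = 0.381/(1 − 0.677) = 0.381/0.3230 = 1.1796.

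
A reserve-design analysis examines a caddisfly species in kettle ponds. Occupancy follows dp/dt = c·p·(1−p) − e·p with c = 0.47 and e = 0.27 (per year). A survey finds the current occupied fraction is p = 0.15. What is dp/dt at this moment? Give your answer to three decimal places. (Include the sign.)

Colonization term: c·p·(1−p) = 0.47×0.15×0.8500 = 0.05992.
Extinction term: e·p = 0.04050.
dp/dt = 0.05992 − 0.04050 = 0.01942.

0.019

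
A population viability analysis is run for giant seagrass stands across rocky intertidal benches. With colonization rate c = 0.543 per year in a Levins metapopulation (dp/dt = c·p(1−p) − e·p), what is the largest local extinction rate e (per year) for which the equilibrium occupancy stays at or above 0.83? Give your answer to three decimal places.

1 − e/c ≥ 0.83 ⇒ e ≤ c(1 − 0.83) = 0.543 × 0.1700.
e_max = 0.0923.

0.092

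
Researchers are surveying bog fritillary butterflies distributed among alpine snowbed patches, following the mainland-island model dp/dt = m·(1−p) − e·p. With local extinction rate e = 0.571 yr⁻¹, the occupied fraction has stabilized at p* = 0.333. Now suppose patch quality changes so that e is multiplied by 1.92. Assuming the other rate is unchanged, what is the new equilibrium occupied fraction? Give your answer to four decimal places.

0.2064

Balance m(1−p*) = e·p* gives m = e·p*/(1−p*) = 0.571×0.33300/0.66700 = 0.28507.
New p* = m/(m+e) = 0.28507/(0.28507+1.09632) = 0.20636.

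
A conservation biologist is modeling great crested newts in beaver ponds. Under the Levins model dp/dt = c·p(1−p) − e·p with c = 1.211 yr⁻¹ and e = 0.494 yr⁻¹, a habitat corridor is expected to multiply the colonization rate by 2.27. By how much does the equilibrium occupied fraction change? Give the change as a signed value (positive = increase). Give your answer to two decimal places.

Before: p* = 1 − 0.494/1.211 = 0.5921.
After the change, c = 2.74897, e = 0.494, so p* = 1 − 0.494/2.74897 = 0.8203.
Δp* = 0.8203 − 0.5921 = +0.2282.

0.23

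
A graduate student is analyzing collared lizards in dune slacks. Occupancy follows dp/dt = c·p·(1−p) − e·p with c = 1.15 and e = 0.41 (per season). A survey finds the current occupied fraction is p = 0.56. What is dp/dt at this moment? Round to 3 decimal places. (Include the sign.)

Colonization term: c·p·(1−p) = 1.15×0.56×0.4400 = 0.28336.
Extinction term: e·p = 0.22960.
dp/dt = 0.28336 − 0.22960 = 0.05376.

0.054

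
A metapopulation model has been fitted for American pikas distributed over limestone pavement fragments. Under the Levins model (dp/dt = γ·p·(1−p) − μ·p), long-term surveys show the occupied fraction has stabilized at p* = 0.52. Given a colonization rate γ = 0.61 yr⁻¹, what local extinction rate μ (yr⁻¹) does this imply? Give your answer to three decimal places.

At equilibrium γ(1−p*) = μ.
μ = 0.61 × (1 − 0.52) = 0.61 × 0.4800 = 0.2928.

0.293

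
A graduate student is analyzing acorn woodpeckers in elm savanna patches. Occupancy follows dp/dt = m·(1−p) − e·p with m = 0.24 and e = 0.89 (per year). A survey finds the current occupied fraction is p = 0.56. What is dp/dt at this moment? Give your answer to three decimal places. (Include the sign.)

-0.393

Colonization term: m·(1−p) = 0.24×0.4400 = 0.10560.
Extinction term: e·p = 0.49840.
dp/dt = 0.10560 − 0.49840 = -0.39280.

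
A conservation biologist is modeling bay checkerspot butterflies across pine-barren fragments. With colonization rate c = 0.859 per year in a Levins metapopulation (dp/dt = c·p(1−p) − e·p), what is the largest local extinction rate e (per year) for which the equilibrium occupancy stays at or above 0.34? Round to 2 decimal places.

1 − e/c ≥ 0.34 ⇒ e ≤ c(1 − 0.34) = 0.859 × 0.6600.
e_max = 0.5669.

0.57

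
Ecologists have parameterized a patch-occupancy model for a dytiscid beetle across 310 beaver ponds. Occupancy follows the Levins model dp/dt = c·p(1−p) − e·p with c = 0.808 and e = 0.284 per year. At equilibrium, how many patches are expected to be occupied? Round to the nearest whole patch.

201

p* = 1 − e/c = 1 − 0.284/0.808 = 0.6485.
Expected occupied patches = N × p* = 310 × 0.6485 = 201.04 ≈ 201.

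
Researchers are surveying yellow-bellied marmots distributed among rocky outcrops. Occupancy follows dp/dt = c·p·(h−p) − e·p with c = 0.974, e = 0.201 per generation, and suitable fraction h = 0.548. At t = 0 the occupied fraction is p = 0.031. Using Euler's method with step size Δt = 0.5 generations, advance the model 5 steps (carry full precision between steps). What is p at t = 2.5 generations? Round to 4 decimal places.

0.0613

Update rule: p ← p + [c·p·(h−p) − e·p]·Δt with Δt = 0.5.
step 1: Δp = +0.00469, p = 0.03569
step 2: Δp = +0.00532, p = 0.04101
step 3: Δp = +0.00600, p = 0.04701
step 4: Δp = +0.00675, p = 0.05376
step 5: Δp = +0.00754, p = 0.06129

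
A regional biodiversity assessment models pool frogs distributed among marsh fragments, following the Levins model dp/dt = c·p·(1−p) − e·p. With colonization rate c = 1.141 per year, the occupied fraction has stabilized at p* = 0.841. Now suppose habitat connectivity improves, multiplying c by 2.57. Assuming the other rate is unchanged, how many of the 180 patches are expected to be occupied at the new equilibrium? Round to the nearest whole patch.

169

Balance c(1−p*) = e gives e = 1.141×(1 − 0.84100) = 0.18142.
New p* = 1 − e/c = 1 − 0.18142/2.93237 = 0.93813.
Expected occupied = 180 × 0.93813 = 168.86 ≈ 169.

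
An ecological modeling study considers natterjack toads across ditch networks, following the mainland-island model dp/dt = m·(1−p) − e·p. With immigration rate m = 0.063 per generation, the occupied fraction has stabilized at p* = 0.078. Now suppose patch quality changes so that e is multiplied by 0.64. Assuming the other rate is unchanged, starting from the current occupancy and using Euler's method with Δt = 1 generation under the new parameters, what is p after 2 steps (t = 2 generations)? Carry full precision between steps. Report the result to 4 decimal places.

Balance m(1−p*) = e·p* gives e = m(1−p*)/p* = 0.063×0.92200/0.07800 = 0.74469.
Starting from p₀ = 0.07800; update p ← p + (dp/dt)·Δt with the new parameters.
step 1: Δp = +0.02091, p = 0.09891
step 2: Δp = +0.00963, p = 0.10854

0.1085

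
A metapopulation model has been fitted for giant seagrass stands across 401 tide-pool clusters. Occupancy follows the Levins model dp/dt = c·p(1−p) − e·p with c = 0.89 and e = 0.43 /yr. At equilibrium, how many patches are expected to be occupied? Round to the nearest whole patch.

p* = 1 − e/c = 1 − 0.43/0.89 = 0.5169.
Expected occupied patches = N × p* = 401 × 0.5169 = 207.26 ≈ 207.

207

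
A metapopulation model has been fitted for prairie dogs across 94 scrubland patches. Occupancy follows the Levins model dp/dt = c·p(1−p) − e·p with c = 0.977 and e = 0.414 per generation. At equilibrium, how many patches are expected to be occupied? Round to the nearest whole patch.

p* = 1 − e/c = 1 − 0.414/0.977 = 0.5763.
Expected occupied patches = N × p* = 94 × 0.5763 = 54.17 ≈ 54.

54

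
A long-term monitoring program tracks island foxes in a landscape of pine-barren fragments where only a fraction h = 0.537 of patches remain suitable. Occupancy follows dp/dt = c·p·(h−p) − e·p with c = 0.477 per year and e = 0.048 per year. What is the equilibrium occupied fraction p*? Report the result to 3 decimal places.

Setting dp/dt = 0 and dividing by p* gives c·(h−p*) = e.
So p* = h − e/c = 0.537 − 0.048/0.477 = 0.537 − 0.1006 = 0.4364.

0.436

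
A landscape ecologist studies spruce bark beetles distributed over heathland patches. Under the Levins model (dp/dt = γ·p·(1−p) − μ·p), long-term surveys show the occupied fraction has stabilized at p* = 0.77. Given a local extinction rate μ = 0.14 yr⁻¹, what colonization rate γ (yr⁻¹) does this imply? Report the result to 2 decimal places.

0.61

At equilibrium γ(1−p*) = μ, so γ = μ/(1−p*).
γ = 0.14/(1 − 0.77) = 0.14/0.2300 = 0.6087.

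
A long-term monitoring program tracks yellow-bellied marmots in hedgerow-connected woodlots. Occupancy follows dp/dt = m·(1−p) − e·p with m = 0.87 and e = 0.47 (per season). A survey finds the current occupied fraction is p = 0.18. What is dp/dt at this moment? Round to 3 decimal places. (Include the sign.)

0.629

Colonization term: m·(1−p) = 0.87×0.8200 = 0.71340.
Extinction term: e·p = 0.08460.
dp/dt = 0.71340 − 0.08460 = 0.62880.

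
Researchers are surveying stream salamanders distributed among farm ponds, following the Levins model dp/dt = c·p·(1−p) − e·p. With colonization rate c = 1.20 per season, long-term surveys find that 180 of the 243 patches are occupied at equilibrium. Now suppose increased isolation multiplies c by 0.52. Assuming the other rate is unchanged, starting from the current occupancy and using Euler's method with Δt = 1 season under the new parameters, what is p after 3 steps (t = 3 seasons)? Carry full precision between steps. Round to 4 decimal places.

0.5513

Observed p* = 180/243 = 0.74074.
Balance c(1−p*) = e gives e = 1.20×(1 − 0.74074) = 0.31111.
Starting from p₀ = 0.74074; update p ← p + (dp/dt)·Δt with the new parameters.
p: 0.74074 → 0.63012  (Δp = -0.11062)
p: 0.63012 → 0.57952  (Δp = -0.05060)
p: 0.57952 → 0.55128  (Δp = -0.02824)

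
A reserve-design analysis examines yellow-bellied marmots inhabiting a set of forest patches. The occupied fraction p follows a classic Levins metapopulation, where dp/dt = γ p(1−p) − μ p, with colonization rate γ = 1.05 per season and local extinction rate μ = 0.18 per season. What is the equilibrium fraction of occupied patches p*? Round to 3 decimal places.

0.829

Setting dp/dt = 0 and dividing through by p* gives γ·(1−p*) = μ.
So p* = 1 − μ/γ = 1 − 0.18/1.05 = 1 − 0.1714 = 0.8286.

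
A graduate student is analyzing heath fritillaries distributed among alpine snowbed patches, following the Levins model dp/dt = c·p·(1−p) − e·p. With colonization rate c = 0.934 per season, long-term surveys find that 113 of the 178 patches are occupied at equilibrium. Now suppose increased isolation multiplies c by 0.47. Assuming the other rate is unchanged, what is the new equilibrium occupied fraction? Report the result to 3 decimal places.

0.223

Observed p* = 113/178 = 0.63483.
Balance c(1−p*) = e gives e = 0.934×(1 − 0.63483) = 0.34107.
New p* = 1 − e/c = 1 − 0.34107/0.43898 = 0.22304.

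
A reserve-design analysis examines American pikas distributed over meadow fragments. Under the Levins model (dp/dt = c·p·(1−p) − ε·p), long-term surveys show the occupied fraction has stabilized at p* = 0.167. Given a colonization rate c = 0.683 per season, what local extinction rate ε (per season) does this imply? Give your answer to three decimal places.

0.569

At equilibrium c(1−p*) = ε.
ε = 0.683 × (1 − 0.167) = 0.683 × 0.8330 = 0.5689.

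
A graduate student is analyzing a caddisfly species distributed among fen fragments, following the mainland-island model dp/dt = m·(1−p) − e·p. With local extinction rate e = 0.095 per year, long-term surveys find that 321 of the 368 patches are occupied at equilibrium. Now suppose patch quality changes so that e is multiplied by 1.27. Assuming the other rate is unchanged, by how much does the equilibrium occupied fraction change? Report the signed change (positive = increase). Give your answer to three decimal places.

Observed p* = 321/368 = 0.87228.
Balance m(1−p*) = e·p* gives m = e·p*/(1−p*) = 0.095×0.87228/0.12772 = 0.64881.
New p* = m/(m+e) = 0.64881/(0.64881+0.12065) = 0.84320.
Δp* = 0.84320 − 0.87228 = -0.02908.

-0.029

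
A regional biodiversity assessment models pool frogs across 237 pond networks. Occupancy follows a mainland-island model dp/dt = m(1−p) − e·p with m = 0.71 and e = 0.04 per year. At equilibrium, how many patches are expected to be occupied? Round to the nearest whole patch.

p* = m/(m+e) = 0.71/0.7500 = 0.9467.
Expected occupied patches = N × p* = 237 × 0.9467 = 224.36 ≈ 224.

224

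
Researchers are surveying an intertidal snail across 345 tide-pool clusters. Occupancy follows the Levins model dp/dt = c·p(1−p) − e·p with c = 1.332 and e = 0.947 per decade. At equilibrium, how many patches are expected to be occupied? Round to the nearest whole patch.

100

p* = 1 − e/c = 1 − 0.947/1.332 = 0.2890.
Expected occupied patches = N × p* = 345 × 0.2890 = 99.72 ≈ 100.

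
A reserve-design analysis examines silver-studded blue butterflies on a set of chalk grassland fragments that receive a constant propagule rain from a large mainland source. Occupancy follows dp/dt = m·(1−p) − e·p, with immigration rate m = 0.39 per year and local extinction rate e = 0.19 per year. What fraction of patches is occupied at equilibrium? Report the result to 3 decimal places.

Setting dp/dt = 0: m − m·p* = e·p*, so m = (m+e)·p*.
p* = m/(m+e) = 0.39/(0.39+0.19) = 0.39/0.5800 = 0.6724.

0.672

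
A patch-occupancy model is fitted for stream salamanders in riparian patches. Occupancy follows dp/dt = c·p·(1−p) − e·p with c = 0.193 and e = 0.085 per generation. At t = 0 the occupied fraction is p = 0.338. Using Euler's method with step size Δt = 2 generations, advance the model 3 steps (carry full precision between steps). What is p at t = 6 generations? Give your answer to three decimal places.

0.419

Update rule: p ← p + [c·p·(1−p) − e·p]·Δt with Δt = 2.
step 1: Δp = +0.02891, p = 0.36691
step 2: Δp = +0.02729, p = 0.39420
step 3: Δp = +0.02517, p = 0.41936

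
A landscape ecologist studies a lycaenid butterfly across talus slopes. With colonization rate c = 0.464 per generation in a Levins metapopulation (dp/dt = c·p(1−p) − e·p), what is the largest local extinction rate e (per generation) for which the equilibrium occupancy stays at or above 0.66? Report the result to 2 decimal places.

0.16

1 − e/c ≥ 0.66 ⇒ e ≤ c(1 − 0.66) = 0.464 × 0.3400.
e_max = 0.1578.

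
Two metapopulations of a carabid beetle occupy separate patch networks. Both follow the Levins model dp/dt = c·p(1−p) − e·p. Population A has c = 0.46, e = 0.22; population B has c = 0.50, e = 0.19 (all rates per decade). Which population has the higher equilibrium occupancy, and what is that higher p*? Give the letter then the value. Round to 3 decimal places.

B, 0.620

A: p*_A = 1 − 0.22/0.46 = 0.5217.
B: p*_B = 1 − 0.19/0.50 = 0.6200.
B is higher at 0.6200.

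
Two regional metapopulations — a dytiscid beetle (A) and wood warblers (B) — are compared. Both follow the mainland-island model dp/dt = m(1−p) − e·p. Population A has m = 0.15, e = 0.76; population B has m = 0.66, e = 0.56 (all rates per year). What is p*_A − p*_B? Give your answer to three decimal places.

A: p*_A = m/(m+e) = 0.15/0.9100 = 0.1648.
B: p*_B = 0.66/1.2200 = 0.5410.
p*_A − p*_B = 0.1648 − 0.5410 = -0.3761.

-0.376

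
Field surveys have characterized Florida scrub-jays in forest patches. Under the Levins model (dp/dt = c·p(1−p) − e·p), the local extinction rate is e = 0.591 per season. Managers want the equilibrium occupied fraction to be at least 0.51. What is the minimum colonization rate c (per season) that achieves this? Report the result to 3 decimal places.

1.206

p* = 1 − e/c ≥ 0.51 requires e/c ≤ 0.4900, i.e. c ≥ e/0.4900.
c_min = 0.591/0.4900 = 1.2061.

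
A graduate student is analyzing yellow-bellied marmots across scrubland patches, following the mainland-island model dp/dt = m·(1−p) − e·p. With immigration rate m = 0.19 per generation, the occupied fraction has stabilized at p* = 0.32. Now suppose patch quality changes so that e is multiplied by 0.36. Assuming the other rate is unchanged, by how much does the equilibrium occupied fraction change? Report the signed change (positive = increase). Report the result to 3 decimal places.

Balance m(1−p*) = e·p* gives e = m(1−p*)/p* = 0.19×0.68000/0.32000 = 0.40375.
New p* = m/(m+e) = 0.19000/(0.19000+0.14535) = 0.56657.
Δp* = 0.56657 − 0.32000 = +0.24657.

0.247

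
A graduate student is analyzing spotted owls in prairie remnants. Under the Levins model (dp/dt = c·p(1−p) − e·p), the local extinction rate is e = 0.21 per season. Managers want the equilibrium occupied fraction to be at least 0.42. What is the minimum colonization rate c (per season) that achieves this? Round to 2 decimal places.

0.36

p* = 1 − e/c ≥ 0.42 requires e/c ≤ 0.5800, i.e. c ≥ e/0.5800.
c_min = 0.21/0.5800 = 0.3621.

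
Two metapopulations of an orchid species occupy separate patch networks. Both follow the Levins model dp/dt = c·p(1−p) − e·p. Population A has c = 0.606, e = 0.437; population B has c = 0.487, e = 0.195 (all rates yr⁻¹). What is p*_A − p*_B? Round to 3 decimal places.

A: p*_A = 1 − 0.437/0.606 = 0.2789.
B: p*_B = 1 − 0.195/0.487 = 0.5996.
p*_A − p*_B = 0.2789 − 0.5996 = -0.3207.

-0.321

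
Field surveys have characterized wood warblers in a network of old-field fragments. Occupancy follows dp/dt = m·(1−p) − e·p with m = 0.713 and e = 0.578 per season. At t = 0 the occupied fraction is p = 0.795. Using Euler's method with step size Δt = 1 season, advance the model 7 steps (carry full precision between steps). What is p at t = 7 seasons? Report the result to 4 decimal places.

Update rule: p ← p + [m·(1−p) − e·p]·Δt with Δt = 1.
t = 1: p = 0.79500 + (-0.31334) = 0.48166
t = 2: p = 0.48166 + (+0.09118) = 0.57284
t = 3: p = 0.57284 + (-0.02653) = 0.54630
t = 4: p = 0.54630 + (+0.00772) = 0.55403
t = 5: p = 0.55403 + (-0.00225) = 0.55178
t = 6: p = 0.55178 + (+0.00065) = 0.55243
t = 7: p = 0.55243 + (-0.00019) = 0.55224

0.5522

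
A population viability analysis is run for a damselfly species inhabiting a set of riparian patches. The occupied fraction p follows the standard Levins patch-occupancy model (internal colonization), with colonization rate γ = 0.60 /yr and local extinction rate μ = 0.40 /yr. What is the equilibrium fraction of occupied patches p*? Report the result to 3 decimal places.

0.333

Setting dp/dt = 0 and dividing through by p* gives γ·(1−p*) = μ.
So p* = 1 − μ/γ = 1 − 0.40/0.60 = 1 − 0.6667 = 0.3333.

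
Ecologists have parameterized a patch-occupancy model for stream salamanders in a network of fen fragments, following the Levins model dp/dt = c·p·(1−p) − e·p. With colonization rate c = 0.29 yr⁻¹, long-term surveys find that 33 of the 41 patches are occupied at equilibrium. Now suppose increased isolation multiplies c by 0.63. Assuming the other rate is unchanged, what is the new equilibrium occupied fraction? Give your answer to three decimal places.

0.690

Observed p* = 33/41 = 0.80488.
Balance c(1−p*) = e gives e = 0.29×(1 − 0.80488) = 0.05658.
New p* = 1 − e/c = 1 − 0.05658/0.18270 = 0.69031.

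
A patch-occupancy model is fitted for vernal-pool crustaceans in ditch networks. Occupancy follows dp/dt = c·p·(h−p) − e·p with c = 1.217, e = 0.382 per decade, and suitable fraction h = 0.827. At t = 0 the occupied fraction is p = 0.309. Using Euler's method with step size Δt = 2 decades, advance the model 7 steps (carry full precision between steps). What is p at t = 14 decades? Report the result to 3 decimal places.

Update rule: p ← p + [c·p·(h−p) − e·p]·Δt with Δt = 2.
t = 2: p = 0.30900 + (+0.15351) = 0.46251
t = 4: p = 0.46251 + (+0.05696) = 0.51948
t = 6: p = 0.51948 + (-0.00805) = 0.51143
t = 8: p = 0.51143 + (+0.00209) = 0.51353
t = 10: p = 0.51353 + (-0.00051) = 0.51301
t = 12: p = 0.51301 + (+0.00013) = 0.51314
t = 14: p = 0.51314 + (-0.00003) = 0.51311

0.513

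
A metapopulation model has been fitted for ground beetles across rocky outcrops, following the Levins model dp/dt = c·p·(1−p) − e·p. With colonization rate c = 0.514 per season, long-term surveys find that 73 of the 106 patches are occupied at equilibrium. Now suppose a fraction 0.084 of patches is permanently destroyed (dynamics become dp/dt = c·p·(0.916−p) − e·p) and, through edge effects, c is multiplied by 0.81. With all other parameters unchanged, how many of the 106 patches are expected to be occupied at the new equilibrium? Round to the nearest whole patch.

Observed p* = 73/106 = 0.68868.
Balance c(1−p*) = e gives e = 0.514×(1 − 0.68868) = 0.16002.
New p* = 0.916 − e/c = 0.916 − 0.16002/0.41634 = 0.53165.
Expected occupied = 106 × 0.53165 = 56.35 ≈ 56.

56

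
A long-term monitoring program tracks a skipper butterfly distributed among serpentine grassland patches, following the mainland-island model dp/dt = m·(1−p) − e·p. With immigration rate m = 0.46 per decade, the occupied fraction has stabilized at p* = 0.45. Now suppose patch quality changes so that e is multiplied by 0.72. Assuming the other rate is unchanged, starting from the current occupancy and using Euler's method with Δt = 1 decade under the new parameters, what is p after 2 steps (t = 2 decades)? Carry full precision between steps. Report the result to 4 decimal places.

0.5304

Balance m(1−p*) = e·p* gives e = m(1−p*)/p* = 0.46×0.55000/0.45000 = 0.56222.
Starting from p₀ = 0.45000; update p ← p + (dp/dt)·Δt with the new parameters.
  1  |  dp/dt·Δt = +0.070840  |  p_1 = 0.520840
  2  |  dp/dt·Δt = +0.009578  |  p_2 = 0.530418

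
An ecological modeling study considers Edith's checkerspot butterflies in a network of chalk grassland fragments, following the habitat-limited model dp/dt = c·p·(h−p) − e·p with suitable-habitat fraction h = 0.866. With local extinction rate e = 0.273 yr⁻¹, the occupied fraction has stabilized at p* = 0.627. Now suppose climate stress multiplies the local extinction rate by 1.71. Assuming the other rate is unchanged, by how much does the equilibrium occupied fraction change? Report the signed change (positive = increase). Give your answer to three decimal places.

-0.170

Balance c(h−p*) = e gives c = e/(0.866 − 0.62700) = 0.273/0.23900 = 1.14226.
New p* = 0.866 − e/c = 0.866 − 0.46683/1.14226 = 0.45731.
Δp* = 0.45731 − 0.62700 = -0.16969.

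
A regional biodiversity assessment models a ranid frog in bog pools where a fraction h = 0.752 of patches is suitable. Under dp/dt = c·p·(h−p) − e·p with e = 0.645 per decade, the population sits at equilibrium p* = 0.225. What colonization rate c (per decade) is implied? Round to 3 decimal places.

1.224

At equilibrium c(h−p*) = e, so c = e/(h−p*).
c = 0.645/(0.752 − 0.225) = 0.645/0.5270 = 1.2239.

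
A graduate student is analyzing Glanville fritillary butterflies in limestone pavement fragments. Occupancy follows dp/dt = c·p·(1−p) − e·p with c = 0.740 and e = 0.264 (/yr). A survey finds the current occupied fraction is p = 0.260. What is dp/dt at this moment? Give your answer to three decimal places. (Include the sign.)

0.074

Colonization term: c·p·(1−p) = 0.740×0.260×0.7400 = 0.14238.
Extinction term: e·p = 0.06864.
dp/dt = 0.14238 − 0.06864 = 0.07374.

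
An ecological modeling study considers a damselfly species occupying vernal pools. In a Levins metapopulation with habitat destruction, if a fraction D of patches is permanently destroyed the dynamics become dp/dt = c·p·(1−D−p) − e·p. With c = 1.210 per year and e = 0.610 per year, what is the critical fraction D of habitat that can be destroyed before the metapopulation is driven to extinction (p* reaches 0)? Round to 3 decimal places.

0.496

The nontrivial equilibrium is p* = (1−D) − e/c; extinction occurs when this hits zero.
So D_crit = 1 − e/c = 1 − 0.610/1.210 = 1 − 0.5041 = 0.4959.
Note this equals the original equilibrium occupancy — the Levins extinction-debt result.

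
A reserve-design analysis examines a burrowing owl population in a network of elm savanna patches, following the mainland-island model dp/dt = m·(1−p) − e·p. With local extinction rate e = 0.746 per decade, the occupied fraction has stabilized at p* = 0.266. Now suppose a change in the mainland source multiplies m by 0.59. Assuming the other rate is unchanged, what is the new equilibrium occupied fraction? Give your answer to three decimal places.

0.176

Balance m(1−p*) = e·p* gives m = e·p*/(1−p*) = 0.746×0.26600/0.73400 = 0.27035.
New p* = m/(m+e) = 0.15951/(0.15951+0.74600) = 0.17615.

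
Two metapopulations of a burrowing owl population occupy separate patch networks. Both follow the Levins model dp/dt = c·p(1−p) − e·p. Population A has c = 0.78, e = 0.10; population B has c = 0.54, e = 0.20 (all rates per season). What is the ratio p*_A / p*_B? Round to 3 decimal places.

1.385

A: p*_A = 1 − 0.10/0.78 = 0.8718.
B: p*_B = 1 − 0.20/0.54 = 0.6296.
p*_A / p*_B = 0.8718/0.6296 = 1.3846.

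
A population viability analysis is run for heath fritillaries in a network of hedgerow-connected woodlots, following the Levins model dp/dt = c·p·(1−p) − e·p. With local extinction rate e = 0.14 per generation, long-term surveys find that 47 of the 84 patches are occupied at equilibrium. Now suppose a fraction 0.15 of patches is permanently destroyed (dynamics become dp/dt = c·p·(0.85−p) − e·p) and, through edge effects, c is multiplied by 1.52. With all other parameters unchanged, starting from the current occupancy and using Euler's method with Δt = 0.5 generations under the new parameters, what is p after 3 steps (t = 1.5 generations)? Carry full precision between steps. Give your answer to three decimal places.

0.560

Observed p* = 47/84 = 0.55952.
Balance c(1−p*) = e gives c = e/(1 − 0.55952) = 0.14/0.44048 = 0.31784.
Starting from p₀ = 0.55952; update p ← p + (dp/dt)·Δt with the new parameters.
  1  |  dp/dt·Δt = +0.000093  |  p_1 = 0.559617
  2  |  dp/dt·Δt = +0.000081  |  p_2 = 0.559698
  3  |  dp/dt·Δt = +0.000070  |  p_3 = 0.559767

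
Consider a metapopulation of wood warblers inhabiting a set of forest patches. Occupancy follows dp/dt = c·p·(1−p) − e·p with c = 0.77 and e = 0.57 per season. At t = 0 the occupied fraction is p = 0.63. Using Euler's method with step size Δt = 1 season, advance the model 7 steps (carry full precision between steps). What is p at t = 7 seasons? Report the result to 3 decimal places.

0.288

Update rule: p ← p + [c·p·(1−p) − e·p]·Δt with Δt = 1.
step 1: Δp = -0.17961, p = 0.45039
step 2: Δp = -0.06612, p = 0.38427
step 3: Δp = -0.03685, p = 0.34742
step 4: Δp = -0.02346, p = 0.32397
step 5: Δp = -0.01602, p = 0.30795
step 6: Δp = -0.01143, p = 0.29652
step 7: Δp = -0.00840, p = 0.28812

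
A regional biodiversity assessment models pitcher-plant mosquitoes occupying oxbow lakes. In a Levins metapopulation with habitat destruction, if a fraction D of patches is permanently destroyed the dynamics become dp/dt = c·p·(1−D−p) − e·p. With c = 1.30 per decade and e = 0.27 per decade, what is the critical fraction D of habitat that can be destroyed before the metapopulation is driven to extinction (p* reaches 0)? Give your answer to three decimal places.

0.792

The nontrivial equilibrium is p* = (1−D) − e/c; extinction occurs when this hits zero.
So D_crit = 1 − e/c = 1 − 0.27/1.30 = 1 − 0.2077 = 0.7923.
Note this equals the original equilibrium occupancy — the Levins extinction-debt result.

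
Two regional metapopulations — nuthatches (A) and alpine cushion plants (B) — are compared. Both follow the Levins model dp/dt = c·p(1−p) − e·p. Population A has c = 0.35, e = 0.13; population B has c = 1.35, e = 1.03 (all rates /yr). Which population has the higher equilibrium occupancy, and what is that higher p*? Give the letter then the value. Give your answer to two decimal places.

A, 0.63

A: p*_A = 1 − 0.13/0.35 = 0.6286.
B: p*_B = 1 − 1.03/1.35 = 0.2370.
A is higher at 0.6286.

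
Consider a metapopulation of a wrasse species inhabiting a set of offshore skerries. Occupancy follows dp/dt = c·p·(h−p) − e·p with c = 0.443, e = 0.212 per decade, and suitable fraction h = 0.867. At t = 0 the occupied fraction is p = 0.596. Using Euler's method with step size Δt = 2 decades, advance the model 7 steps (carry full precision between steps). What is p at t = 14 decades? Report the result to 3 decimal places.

0.394

Update rule: p ← p + [c·p·(h−p) − e·p]·Δt with Δt = 2.
p: 0.59600 → 0.48640  (Δp = -0.10960)
p: 0.48640 → 0.44419  (Δp = -0.04221)
p: 0.44419 → 0.42225  (Δp = -0.02194)
p: 0.42225 → 0.40960  (Δp = -0.01265)
p: 0.40960 → 0.40192  (Δp = -0.00768)
p: 0.40192 → 0.39712  (Δp = -0.00480)
p: 0.39712 → 0.39407  (Δp = -0.00305)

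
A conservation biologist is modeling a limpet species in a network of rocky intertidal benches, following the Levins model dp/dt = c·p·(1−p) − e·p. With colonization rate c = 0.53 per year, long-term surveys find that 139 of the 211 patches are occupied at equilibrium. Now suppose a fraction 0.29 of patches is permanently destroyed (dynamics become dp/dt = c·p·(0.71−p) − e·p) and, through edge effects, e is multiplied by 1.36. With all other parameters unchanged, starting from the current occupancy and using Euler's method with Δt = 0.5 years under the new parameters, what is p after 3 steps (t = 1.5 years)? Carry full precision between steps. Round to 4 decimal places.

0.4930

Observed p* = 139/211 = 0.65877.
Balance c(1−p*) = e gives e = 0.53×(1 − 0.65877) = 0.18085.
Starting from p₀ = 0.65877; update p ← p + (dp/dt)·Δt with the new parameters.
step 1: Δp = -0.07207, p = 0.58670
step 2: Δp = -0.05298, p = 0.53371
step 3: Δp = -0.04070, p = 0.49301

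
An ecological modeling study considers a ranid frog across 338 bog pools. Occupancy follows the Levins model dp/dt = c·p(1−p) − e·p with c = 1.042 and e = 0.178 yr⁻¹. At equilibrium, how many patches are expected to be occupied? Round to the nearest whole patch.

280

p* = 1 − e/c = 1 − 0.178/1.042 = 0.8292.
Expected occupied patches = N × p* = 338 × 0.8292 = 280.26 ≈ 280.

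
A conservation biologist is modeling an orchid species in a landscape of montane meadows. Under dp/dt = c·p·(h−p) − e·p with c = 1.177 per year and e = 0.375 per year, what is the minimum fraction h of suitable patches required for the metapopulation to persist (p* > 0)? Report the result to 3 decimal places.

p* = h − e/c is positive only when h > e/c.
h_min = e/c = 0.375/1.177 = 0.3186.

0.319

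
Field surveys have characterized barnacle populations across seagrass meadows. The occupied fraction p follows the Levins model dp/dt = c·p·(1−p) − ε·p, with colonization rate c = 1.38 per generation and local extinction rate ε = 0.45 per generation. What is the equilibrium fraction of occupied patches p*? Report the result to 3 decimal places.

Setting dp/dt = 0 and dividing through by p* gives c·(1−p*) = ε.
So p* = 1 − ε/c = 1 − 0.45/1.38 = 1 − 0.3261 = 0.6739.

0.674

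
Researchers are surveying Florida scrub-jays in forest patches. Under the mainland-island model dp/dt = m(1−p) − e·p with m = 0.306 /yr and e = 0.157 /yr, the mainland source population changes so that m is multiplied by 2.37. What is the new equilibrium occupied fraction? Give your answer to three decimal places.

0.822

Before: p* = 0.306/(0.306+0.157) = 0.6609.
After: m = 0.72522, e = 0.157; p* = 0.72522/0.8822 = 0.8220.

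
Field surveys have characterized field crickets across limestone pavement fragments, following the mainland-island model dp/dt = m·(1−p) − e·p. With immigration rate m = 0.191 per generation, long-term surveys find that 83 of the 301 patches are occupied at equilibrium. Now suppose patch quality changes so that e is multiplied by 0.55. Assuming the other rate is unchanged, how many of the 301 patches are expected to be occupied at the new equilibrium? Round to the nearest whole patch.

Observed p* = 83/301 = 0.27575.
Balance m(1−p*) = e·p* gives e = m(1−p*)/p* = 0.191×0.72425/0.27575 = 0.50166.
New p* = m/(m+e) = 0.19100/(0.19100+0.27591) = 0.40907.
Expected occupied = 301 × 0.40907 = 123.13 ≈ 123.

123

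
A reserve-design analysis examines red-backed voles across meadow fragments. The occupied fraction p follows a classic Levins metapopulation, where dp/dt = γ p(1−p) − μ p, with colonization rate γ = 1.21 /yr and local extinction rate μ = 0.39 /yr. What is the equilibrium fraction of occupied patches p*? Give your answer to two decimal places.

At equilibrium, colonization balances extinction: γ·p*·(1−p*) = μ·p*.
So p* = 1 − μ/γ = 1 − 0.39/1.21 = 1 − 0.3223 = 0.6777.

0.68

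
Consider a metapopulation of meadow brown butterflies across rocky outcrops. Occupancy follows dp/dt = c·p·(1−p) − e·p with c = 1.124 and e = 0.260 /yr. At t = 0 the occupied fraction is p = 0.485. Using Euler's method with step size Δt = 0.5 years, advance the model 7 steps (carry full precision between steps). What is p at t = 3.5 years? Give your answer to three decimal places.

0.757

Update rule: p ← p + [c·p·(1−p) − e·p]·Δt with Δt = 0.5.
p: 0.48500 → 0.56232  (Δp = +0.07732)
p: 0.56232 → 0.62754  (Δp = +0.06522)
p: 0.62754 → 0.67732  (Δp = +0.04978)
p: 0.67732 → 0.71210  (Δp = +0.03478)
p: 0.71210 → 0.73474  (Δp = +0.02265)
p: 0.73474 → 0.74876  (Δp = +0.01402)
p: 0.74876 → 0.75714  (Δp = +0.00838)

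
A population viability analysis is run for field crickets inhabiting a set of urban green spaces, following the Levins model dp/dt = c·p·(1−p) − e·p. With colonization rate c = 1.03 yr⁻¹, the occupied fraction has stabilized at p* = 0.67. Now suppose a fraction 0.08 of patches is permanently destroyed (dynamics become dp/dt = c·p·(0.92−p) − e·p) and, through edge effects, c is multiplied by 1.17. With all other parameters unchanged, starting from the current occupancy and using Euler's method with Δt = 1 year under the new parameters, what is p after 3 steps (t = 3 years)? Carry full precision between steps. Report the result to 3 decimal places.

0.638

Balance c(1−p*) = e gives e = 1.03×(1 − 0.67000) = 0.33990.
Starting from p₀ = 0.67000; update p ← p + (dp/dt)·Δt with the new parameters.
step 1: Δp = -0.02588, p = 0.64412
step 2: Δp = -0.00479, p = 0.63933
step 3: Δp = -0.00106, p = 0.63827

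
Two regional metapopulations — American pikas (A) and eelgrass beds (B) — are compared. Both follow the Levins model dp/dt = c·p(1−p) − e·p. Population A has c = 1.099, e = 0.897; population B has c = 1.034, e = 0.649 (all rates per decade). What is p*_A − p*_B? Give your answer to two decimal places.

-0.19

A: p*_A = 1 − 0.897/1.099 = 0.1838.
B: p*_B = 1 − 0.649/1.034 = 0.3723.
p*_A − p*_B = 0.1838 − 0.3723 = -0.1885.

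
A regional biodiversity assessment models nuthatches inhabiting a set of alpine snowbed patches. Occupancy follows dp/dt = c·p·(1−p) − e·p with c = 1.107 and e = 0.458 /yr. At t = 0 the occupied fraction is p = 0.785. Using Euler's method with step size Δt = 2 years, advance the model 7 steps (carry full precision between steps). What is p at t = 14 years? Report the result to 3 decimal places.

Update rule: p ← p + [c·p·(1−p) − e·p]·Δt with Δt = 2.
step 1: Δp = -0.34539, p = 0.43961
step 2: Δp = +0.14274, p = 0.58235
step 3: Δp = +0.00505, p = 0.58740
step 4: Δp = -0.00147, p = 0.58593
step 5: Δp = +0.00044, p = 0.58637
step 6: Δp = -0.00013, p = 0.58624
step 7: Δp = +0.00004, p = 0.58628

0.586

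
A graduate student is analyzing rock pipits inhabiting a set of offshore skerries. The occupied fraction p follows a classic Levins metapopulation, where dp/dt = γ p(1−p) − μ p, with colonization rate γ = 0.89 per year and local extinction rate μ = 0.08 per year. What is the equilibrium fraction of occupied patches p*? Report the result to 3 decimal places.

0.910

Setting dp/dt = 0 and dividing through by p* gives γ·(1−p*) = μ.
So p* = 1 − μ/γ = 1 − 0.08/0.89 = 1 − 0.0899 = 0.9101.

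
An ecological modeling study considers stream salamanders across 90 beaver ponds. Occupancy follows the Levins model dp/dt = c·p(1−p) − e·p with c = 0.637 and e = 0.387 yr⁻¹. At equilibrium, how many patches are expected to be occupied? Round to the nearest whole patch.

35

p* = 1 − e/c = 1 − 0.387/0.637 = 0.3925.
Expected occupied patches = N × p* = 90 × 0.3925 = 35.32 ≈ 35.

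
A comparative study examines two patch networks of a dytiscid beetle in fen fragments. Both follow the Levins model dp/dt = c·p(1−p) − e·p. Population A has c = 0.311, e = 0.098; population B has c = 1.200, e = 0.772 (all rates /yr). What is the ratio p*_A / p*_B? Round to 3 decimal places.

A: p*_A = 1 − 0.098/0.311 = 0.6849.
B: p*_B = 1 − 0.772/1.200 = 0.3567.
p*_A / p*_B = 0.6849/0.3567 = 1.9202.

1.920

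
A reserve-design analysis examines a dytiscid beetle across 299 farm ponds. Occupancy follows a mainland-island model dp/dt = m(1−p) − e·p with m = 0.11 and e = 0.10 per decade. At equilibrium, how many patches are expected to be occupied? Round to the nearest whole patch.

p* = m/(m+e) = 0.11/0.2100 = 0.5238.
Expected occupied patches = N × p* = 299 × 0.5238 = 156.62 ≈ 157.

157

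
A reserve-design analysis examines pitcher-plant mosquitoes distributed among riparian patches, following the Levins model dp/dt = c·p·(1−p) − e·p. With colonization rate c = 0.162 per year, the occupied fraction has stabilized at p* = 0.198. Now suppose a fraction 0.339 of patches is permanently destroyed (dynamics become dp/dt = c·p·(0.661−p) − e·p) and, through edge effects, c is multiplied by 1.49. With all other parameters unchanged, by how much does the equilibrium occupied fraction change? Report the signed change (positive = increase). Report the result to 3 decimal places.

Balance c(1−p*) = e gives e = 0.162×(1 − 0.19800) = 0.12992.
New p* = 0.661 − e/c = 0.661 − 0.12992/0.24138 = 0.12276.
Δp* = 0.12276 − 0.19800 = -0.07524.

-0.075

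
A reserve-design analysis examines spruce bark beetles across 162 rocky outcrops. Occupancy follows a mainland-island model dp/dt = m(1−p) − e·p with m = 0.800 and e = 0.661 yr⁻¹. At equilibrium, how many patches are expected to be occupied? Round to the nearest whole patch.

89

p* = m/(m+e) = 0.800/1.4610 = 0.5476.
Expected occupied patches = N × p* = 162 × 0.5476 = 88.71 ≈ 89.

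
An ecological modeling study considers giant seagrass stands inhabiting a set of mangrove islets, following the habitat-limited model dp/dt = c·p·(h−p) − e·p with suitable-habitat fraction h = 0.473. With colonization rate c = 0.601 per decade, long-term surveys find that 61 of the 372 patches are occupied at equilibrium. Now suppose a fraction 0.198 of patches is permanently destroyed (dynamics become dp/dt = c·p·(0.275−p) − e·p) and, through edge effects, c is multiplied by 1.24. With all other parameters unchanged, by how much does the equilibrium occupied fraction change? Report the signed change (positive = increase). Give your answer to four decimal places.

Observed p* = 61/372 = 0.16398.
Balance c(h−p*) = e gives e = 0.601×(0.473 − 0.16398) = 0.18572.
New p* = 0.275 − e/c = 0.275 − 0.18572/0.74524 = 0.02579.
Δp* = 0.02579 − 0.16398 = -0.13819.

-0.1382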